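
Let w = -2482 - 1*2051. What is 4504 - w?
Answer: 9037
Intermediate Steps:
w = -4533 (w = -2482 - 2051 = -4533)
4504 - w = 4504 - 1*(-4533) = 4504 + 4533 = 9037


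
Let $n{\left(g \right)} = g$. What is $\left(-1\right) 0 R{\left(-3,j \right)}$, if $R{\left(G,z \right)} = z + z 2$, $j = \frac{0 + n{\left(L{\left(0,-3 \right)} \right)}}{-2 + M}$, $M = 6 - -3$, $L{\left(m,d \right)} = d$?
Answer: $0$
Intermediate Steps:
$M = 9$ ($M = 6 + 3 = 9$)
$j = - \frac{3}{7}$ ($j = \frac{0 - 3}{-2 + 9} = - \frac{3}{7} \approx -0.42857$)
$R{\left(G,z \right)} = 3 z$ ($R{\left(G,z \right)} = z + 2 z = 3 z$)
$\left(-1\right) 0 R{\left(-3,j \right)} = \left(-1\right) 0 \cdot 3 \left(- \frac{3}{7}\right) = 0 \left(- \frac{9}{7}\right) = 0$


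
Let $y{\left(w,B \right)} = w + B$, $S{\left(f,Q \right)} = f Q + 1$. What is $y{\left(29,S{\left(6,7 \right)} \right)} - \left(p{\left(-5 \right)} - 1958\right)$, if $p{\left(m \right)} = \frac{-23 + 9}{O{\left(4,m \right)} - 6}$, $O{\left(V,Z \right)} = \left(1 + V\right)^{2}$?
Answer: $\frac{38584}{19} \approx 2030.7$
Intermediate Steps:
$S{\left(f,Q \right)} = 1 + Q f$ ($S{\left(f,Q \right)} = Q f + 1 = 1 + Q f$)
$p{\left(m \right)} = - \frac{14}{19}$ ($p{\left(m \right)} = \frac{-23 + 9}{\left(1 + 4\right)^{2} - 6} = - \frac{14}{5^{2} - 6} = - \frac{14}{25 - 6} = - \frac{14}{19}$)
$y{\left(w,B \right)} = B + w$
$y{\left(29,S{\left(6,7 \right)} \right)} - \left(p{\left(-5 \right)} - 1958\right) = \left(\left(1 + 7 \cdot 6\right) + 29\right) - \left(- \frac{14}{19} - 1958\right) = \left(\left(1 + 42\right) + 29\right) - - \frac{37216}{19} = \left(43 + 29\right) + \frac{37216}{19} = 72 + \frac{37216}{19} = \frac{38584}{19}$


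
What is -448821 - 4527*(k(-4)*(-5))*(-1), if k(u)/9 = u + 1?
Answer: 162324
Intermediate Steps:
k(u) = 9 + 9*u (k(u) = 9*(u + 1) = 9*(1 + u) = 9 + 9*u)
-448821 - 4527*(k(-4)*(-5))*(-1) = -448821 - 4527*((9 + 9*(-4))*(-5))*(-1) = -448821 - 4527*((9 - 36)*(-5))*(-1) = -448821 - 4527*-27*(-5)*(-1) = -448821 - 4527*135*(-1) = -448821 - 4527*(-135) = -448821 - 1*(-611145) = -448821 + 611145 = 162324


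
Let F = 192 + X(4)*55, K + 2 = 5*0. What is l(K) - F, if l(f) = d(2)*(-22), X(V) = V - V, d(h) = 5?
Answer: -302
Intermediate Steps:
K = -2 (K = -2 + 5*0 = -2 + 0 = -2)
X(V) = 0
l(f) = -110 (l(f) = 5*(-22) = -110)
F = 192 (F = 192 + 0*55 = 192 + 0 = 192)
l(K) - F = -110 - 1*192 = -110 - 192 = -302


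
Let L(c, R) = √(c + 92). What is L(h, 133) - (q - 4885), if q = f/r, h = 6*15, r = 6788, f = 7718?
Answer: 16575831/3394 + √182 ≈ 4897.4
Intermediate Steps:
h = 90
q = 3859/3394 (q = 7718/6788 = 7718*(1/6788) = 3859/3394 ≈ 1.1370)
L(c, R) = √(92 + c)
L(h, 133) - (q - 4885) = √(92 + 90) - (3859/3394 - 4885) = √182 - 1*(-16575831/3394) = √182 + 16575831/3394 = 16575831/3394 + √182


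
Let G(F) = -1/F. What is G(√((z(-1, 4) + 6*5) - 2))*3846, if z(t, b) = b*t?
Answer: -641*√6/2 ≈ -785.06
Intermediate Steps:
G(√((z(-1, 4) + 6*5) - 2))*3846 = -1/(√((4*(-1) + 6*5) - 2))*3846 = -1/(√((-4 + 30) - 2))*3846 = -1/(√(26 - 2))*3846 = -1/(√24)*3846 = -1/(2*√6)*3846 = -√6/12*3846 = -641*√6/2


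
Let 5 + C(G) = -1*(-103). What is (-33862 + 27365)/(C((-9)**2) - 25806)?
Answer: 6497/25708 ≈ 0.25272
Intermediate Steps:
C(G) = 98 (C(G) = -5 - 1*(-103) = -5 + 103 = 98)
(-33862 + 27365)/(C((-9)**2) - 25806) = (-33862 + 27365)/(98 - 25806) = -6497/(-25708) = -6497*(-1/25708) = 6497/25708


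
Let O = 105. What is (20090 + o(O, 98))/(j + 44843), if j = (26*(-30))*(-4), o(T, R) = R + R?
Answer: 20286/47963 ≈ 0.42295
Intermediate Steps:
o(T, R) = 2*R
j = 3120 (j = -780*(-4) = 3120)
(20090 + o(O, 98))/(j + 44843) = (20090 + 2*98)/(3120 + 44843) = (20090 + 196)/47963 = 20286*(1/47963) = 20286/47963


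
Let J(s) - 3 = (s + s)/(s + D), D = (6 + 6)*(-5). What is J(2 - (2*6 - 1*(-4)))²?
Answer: 15625/1369 ≈ 11.413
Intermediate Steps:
D = -60 (D = 12*(-5) = -60)
J(s) = 3 + 2*s/(-60 + s) (J(s) = 3 + (s + s)/(s - 60) = 3 + (2*s)/(-60 + s) = 3 + 2*s/(-60 + s))
J(2 - (2*6 - 1*(-4)))² = (5*(-36 + (2 - (2*6 - 1*(-4))))/(-60 + (2 - (2*6 - 1*(-4)))))² = (5*(-36 + (2 - (12 + 4)))/(-60 + (2 - (12 + 4))))² = (5*(-36 + (2 - 1*16))/(-60 + (2 - 1*16)))² = (5*(-36 + (2 - 16))/(-60 + (2 - 16)))² = (5*(-36 - 14)/(-60 - 14))² = (5*(-50)/(-74))² = (5*(-1/74)*(-50))² = (125/37)² = 15625/1369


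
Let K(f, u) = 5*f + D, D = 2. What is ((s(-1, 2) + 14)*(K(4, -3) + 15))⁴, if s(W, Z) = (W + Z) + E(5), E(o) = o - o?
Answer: 94879400625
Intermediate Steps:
E(o) = 0
s(W, Z) = W + Z (s(W, Z) = (W + Z) + 0 = W + Z)
K(f, u) = 2 + 5*f (K(f, u) = 5*f + 2 = 2 + 5*f)
((s(-1, 2) + 14)*(K(4, -3) + 15))⁴ = (((-1 + 2) + 14)*((2 + 5*4) + 15))⁴ = ((1 + 14)*((2 + 20) + 15))⁴ = (15*(22 + 15))⁴ = (15*37)⁴ = 555⁴ = 94879400625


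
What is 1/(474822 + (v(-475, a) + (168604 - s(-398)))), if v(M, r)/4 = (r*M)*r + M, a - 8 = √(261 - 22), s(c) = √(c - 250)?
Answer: I/(2*(9*√2 + 32913*I - 15200*I*√239)) ≈ -2.4743e-6 + 1.5585e-10*I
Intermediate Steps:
s(c) = √(-250 + c)
a = 8 + √239 (a = 8 + √(261 - 22) = 8 + √239 ≈ 23.460)
v(M, r) = 4*M + 4*M*r² (v(M, r) = 4*((r*M)*r + M) = 4*((M*r)*r + M) = 4*(M*r² + M) = 4*(M + M*r²) = 4*M + 4*M*r²)
1/(474822 + (v(-475, a) + (168604 - s(-398)))) = 1/(474822 + (4*(-475)*(1 + (8 + √239)²) + (168604 - √(-250 - 398)))) = 1/(474822 + ((-1900 - 1900*(8 + √239)²) + (168604 - √(-648)))) = 1/(474822 + ((-1900 - 1900*(8 + √239)²) + (168604 - 18*I*√2))) = 1/(474822 + (166704 - 1900*(8 + √239)² - 18*I*√2)) = 1/(641526 - 1900*(8 + √239)² - 18*I*√2)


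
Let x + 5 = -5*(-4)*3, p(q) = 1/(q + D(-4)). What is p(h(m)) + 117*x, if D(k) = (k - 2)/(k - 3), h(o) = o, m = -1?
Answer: 6428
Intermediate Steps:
D(k) = (-2 + k)/(-3 + k)
p(q) = 1/(6/7 + q) (p(q) = 1/(q + (-2 - 4)/(-3 - 4)) = 1/(q - 6/(-7)) = 1/(q - 1/7*(-6)) = 1/(q + 6/7) = 1/(6/7 + q))
x = 55 (x = -5 - 5*(-4)*3 = -5 + 20*3 = -5 + 60 = 55)
p(h(m)) + 117*x = 7/(6 + 7*(-1)) + 117*55 = 7/(6 - 7) + 6435 = 7/(-1) + 6435 = 7*(-1) + 6435 = -7 + 6435 = 6428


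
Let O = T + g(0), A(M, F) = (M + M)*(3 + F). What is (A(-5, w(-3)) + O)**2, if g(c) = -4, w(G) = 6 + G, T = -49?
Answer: 12769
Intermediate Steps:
A(M, F) = 2*M*(3 + F) (A(M, F) = (2*M)*(3 + F) = 2*M*(3 + F))
O = -53 (O = -49 - 4 = -53)
(A(-5, w(-3)) + O)**2 = (2*(-5)*(3 + (6 - 3)) - 53)**2 = (2*(-5)*(3 + 3) - 53)**2 = (2*(-5)*6 - 53)**2 = (-60 - 53)**2 = (-113)**2 = 12769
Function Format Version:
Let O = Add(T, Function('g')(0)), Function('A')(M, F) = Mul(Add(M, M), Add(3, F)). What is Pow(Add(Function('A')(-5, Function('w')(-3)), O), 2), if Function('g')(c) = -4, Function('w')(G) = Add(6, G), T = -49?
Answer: 12769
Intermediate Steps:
Function('A')(M, F) = Mul(2, M, Add(3, F)) (Function('A')(M, F) = Mul(Mul(2, M), Add(3, F)) = Mul(2, M, Add(3, F)))
O = -53 (O = Add(-49, -4) = -53)
Pow(Add(Function('A')(-5, Function('w')(-3)), O), 2) = Pow(Add(Mul(2, -5, Add(3, Add(6, -3))), -53), 2) = Pow(Add(Mul(2, -5, Add(3, 3)), -53), 2) = Pow(Add(Mul(2, -5, 6), -53), 2) = Pow(Add(-60, -53), 2) = Pow(-113, 2) = 12769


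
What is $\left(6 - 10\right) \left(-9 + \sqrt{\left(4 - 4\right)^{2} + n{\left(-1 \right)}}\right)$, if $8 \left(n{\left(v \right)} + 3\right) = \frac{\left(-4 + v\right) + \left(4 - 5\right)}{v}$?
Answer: $36 - 6 i \approx 36.0 - 6.0 i$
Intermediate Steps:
$n{\left(v \right)} = -3 + \frac{-5 + v}{8 v}$ ($n{\left(v \right)} = -3 + \frac{\left(\left(-4 + v\right) + \left(4 - 5\right)\right) \frac{1}{v}}{8} = -3 + \frac{\left(\left(-4 + v\right) - 1\right) \frac{1}{v}}{8} = -3 + \frac{\left(-5 + v\right) \frac{1}{v}}{8} = -3 + \frac{\frac{1}{v} \left(-5 + v\right)}{8} = -3 + \frac{-5 + v}{8 v}$)
$\left(6 - 10\right) \left(-9 + \sqrt{\left(4 - 4\right)^{2} + n{\left(-1 \right)}}\right) = \left(6 - 10\right) \left(-9 + \sqrt{\left(4 - 4\right)^{2} + \frac{-5 - -23}{8 \left(-1\right)}}\right) = - 4 \left(-9 + \sqrt{0^{2} + \frac{1}{8} \left(-1\right) \left(-5 + 23\right)}\right) = - 4 \left(-9 + \sqrt{0 + \frac{1}{8} \left(-1\right) 18}\right) = - 4 \left(-9 + \sqrt{0 - \frac{9}{4}}\right) = - 4 \left(-9 + \sqrt{- \frac{9}{4}}\right) = - 4 \left(-9 + \frac{3 i}{2}\right) = 36 - 6 i$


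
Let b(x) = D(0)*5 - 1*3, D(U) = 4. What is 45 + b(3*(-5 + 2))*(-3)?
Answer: -6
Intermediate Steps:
b(x) = 17 (b(x) = 4*5 - 1*3 = 20 - 3 = 17)
45 + b(3*(-5 + 2))*(-3) = 45 + 17*(-3) = 45 - 51 = -6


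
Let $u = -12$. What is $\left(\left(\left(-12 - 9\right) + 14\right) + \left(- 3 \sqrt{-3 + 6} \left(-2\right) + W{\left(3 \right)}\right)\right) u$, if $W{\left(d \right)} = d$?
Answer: $48 - 72 \sqrt{3} \approx -76.708$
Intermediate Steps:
$\left(\left(\left(-12 - 9\right) + 14\right) + \left(- 3 \sqrt{-3 + 6} \left(-2\right) + W{\left(3 \right)}\right)\right) u = \left(\left(\left(-12 - 9\right) + 14\right) + \left(- 3 \sqrt{-3 + 6} \left(-2\right) + 3\right)\right) \left(-12\right) = \left(\left(-21 + 14\right) + \left(- 3 \sqrt{3} \left(-2\right) + 3\right)\right) \left(-12\right) = \left(-7 + \left(6 \sqrt{3} + 3\right)\right) \left(-12\right) = \left(-7 + \left(3 + 6 \sqrt{3}\right)\right) \left(-12\right) = \left(-4 + 6 \sqrt{3}\right) \left(-12\right) = 48 - 72 \sqrt{3}$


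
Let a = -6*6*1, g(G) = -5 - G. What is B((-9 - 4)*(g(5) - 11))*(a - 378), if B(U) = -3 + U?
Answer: -111780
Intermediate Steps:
a = -36 (a = -36*1 = -36)
B((-9 - 4)*(g(5) - 11))*(a - 378) = (-3 + (-9 - 4)*((-5 - 1*5) - 11))*(-36 - 378) = (-3 - 13*((-5 - 5) - 11))*(-414) = (-3 - 13*(-10 - 11))*(-414) = (-3 - 13*(-21))*(-414) = (-3 + 273)*(-414) = 270*(-414) = -111780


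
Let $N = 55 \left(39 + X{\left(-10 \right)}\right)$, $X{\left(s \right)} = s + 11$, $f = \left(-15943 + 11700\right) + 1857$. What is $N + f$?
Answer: $-186$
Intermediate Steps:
$f = -2386$ ($f = -4243 + 1857 = -2386$)
$X{\left(s \right)} = 11 + s$
$N = 2200$ ($N = 55 \left(39 + \left(11 - 10\right)\right) = 55 \left(39 + 1\right) = 55 \cdot 40 = 2200$)
$N + f = 2200 - 2386 = -186$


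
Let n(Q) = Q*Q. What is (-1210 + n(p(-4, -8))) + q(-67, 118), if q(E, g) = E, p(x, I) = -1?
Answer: -1276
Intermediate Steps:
n(Q) = Q²
(-1210 + n(p(-4, -8))) + q(-67, 118) = (-1210 + (-1)²) - 67 = (-1210 + 1) - 67 = -1209 - 67 = -1276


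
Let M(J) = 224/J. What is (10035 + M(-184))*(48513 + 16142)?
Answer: 14920886935/23 ≈ 6.4873e+8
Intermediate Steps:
(10035 + M(-184))*(48513 + 16142) = (10035 + 224/(-184))*(48513 + 16142) = (10035 + 224*(-1/184))*64655 = (10035 - 28/23)*64655 = (230777/23)*64655 = 14920886935/23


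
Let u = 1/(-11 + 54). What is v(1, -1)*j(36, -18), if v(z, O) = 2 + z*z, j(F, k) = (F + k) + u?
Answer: 2325/43 ≈ 54.070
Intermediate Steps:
u = 1/43 ≈ 0.023256
j(F, k) = 1/43 + F + k (j(F, k) = (F + k) + 1/43 = 1/43 + F + k)
v(z, O) = 2 + z²
v(1, -1)*j(36, -18) = (2 + 1²)*(1/43 + 36 - 18) = (2 + 1)*(775/43) = 3*(775/43) = 2325/43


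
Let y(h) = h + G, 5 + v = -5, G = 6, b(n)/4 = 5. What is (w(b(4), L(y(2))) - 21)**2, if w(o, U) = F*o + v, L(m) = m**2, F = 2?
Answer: 81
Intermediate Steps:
b(n) = 20 (b(n) = 4*5 = 20)
v = -10 (v = -5 - 5 = -10)
y(h) = 6 + h (y(h) = h + 6 = 6 + h)
w(o, U) = -10 + 2*o (w(o, U) = 2*o - 10 = -10 + 2*o)
(w(b(4), L(y(2))) - 21)**2 = ((-10 + 2*20) - 21)**2 = ((-10 + 40) - 21)**2 = (30 - 21)**2 = 9**2 = 81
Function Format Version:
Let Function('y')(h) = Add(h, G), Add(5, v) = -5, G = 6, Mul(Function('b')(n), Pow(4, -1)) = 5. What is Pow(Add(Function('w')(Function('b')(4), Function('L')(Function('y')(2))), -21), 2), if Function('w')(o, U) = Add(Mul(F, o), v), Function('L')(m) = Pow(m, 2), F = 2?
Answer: 81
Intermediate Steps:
Function('b')(n) = 20 (Function('b')(n) = Mul(4, 5) = 20)
v = -10 (v = Add(-5, -5) = -10)
Function('y')(h) = Add(6, h) (Function('y')(h) = Add(h, 6) = Add(6, h))
Function('w')(o, U) = Add(-10, Mul(2, o)) (Function('w')(o, U) = Add(Mul(2, o), -10) = Add(-10, Mul(2, o)))
Pow(Add(Function('w')(Function('b')(4), Function('L')(Function('y')(2))), -21), 2) = Pow(Add(Add(-10, Mul(2, 20)), -21), 2) = Pow(Add(Add(-10, 40), -21), 2) = Pow(Add(30, -21), 2) = Pow(9, 2) = 81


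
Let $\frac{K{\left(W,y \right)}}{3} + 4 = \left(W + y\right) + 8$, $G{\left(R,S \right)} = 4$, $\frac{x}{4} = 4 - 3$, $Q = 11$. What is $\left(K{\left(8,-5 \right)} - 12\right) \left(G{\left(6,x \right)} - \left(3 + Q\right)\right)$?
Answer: $-90$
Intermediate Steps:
$x = 4$ ($x = 4 \left(4 - 3\right) = 4 \cdot 1 = 4$)
$K{\left(W,y \right)} = 12 + 3 W + 3 y$ ($K{\left(W,y \right)} = -12 + 3 \left(\left(W + y\right) + 8\right) = -12 + 3 \left(8 + W + y\right) = -12 + \left(24 + 3 W + 3 y\right) = 12 + 3 W + 3 y$)
$\left(K{\left(8,-5 \right)} - 12\right) \left(G{\left(6,x \right)} - \left(3 + Q\right)\right) = \left(\left(12 + 3 \cdot 8 + 3 \left(-5\right)\right) - 12\right) \left(4 - \left(3 + 11\right)\right) = \left(\left(12 + 24 - 15\right) - 12\right) \left(4 - 14\right) = \left(21 - 12\right) \left(4 - 14\right) = 9 \left(-10\right) = -90$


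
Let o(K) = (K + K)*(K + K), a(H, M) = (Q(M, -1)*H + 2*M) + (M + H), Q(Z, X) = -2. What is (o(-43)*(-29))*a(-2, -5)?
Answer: 2788292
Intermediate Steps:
a(H, M) = -H + 3*M (a(H, M) = (-2*H + 2*M) + (M + H) = (-2*H + 2*M) + (H + M) = -H + 3*M)
o(K) = 4*K² (o(K) = (2*K)*(2*K) = 4*K²)
(o(-43)*(-29))*a(-2, -5) = ((4*(-43)²)*(-29))*(-1*(-2) + 3*(-5)) = ((4*1849)*(-29))*(2 - 15) = (7396*(-29))*(-13) = -214484*(-13) = 2788292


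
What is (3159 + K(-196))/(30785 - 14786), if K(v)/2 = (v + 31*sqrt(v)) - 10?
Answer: 2747/15999 + 868*I/15999 ≈ 0.1717 + 0.054253*I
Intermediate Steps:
K(v) = -20 + 2*v + 62*sqrt(v) (K(v) = 2*((v + 31*sqrt(v)) - 10) = 2*(-10 + v + 31*sqrt(v)) = -20 + 2*v + 62*sqrt(v))
(3159 + K(-196))/(30785 - 14786) = (3159 + (-20 + 2*(-196) + 62*sqrt(-196)))/(30785 - 14786) = (3159 + (-20 - 392 + 62*(14*I)))/15999 = (3159 + (-20 - 392 + 868*I))*(1/15999) = (3159 + (-412 + 868*I))*(1/15999) = (2747 + 868*I)*(1/15999) = 2747/15999 + 868*I/15999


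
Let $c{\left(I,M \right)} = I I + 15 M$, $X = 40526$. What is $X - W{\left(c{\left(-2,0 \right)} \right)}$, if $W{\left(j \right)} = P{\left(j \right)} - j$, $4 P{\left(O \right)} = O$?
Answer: $40529$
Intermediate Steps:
$P{\left(O \right)} = \frac{O}{4}$
$c{\left(I,M \right)} = I^{2} + 15 M$
$W{\left(j \right)} = - \frac{3 j}{4}$ ($W{\left(j \right)} = \frac{j}{4} - j = - \frac{3 j}{4}$)
$X - W{\left(c{\left(-2,0 \right)} \right)} = 40526 - - \frac{3 \left(\left(-2\right)^{2} + 15 \cdot 0\right)}{4} = 40526 - - \frac{3 \left(4 + 0\right)}{4} = 40526 - \left(- \frac{3}{4}\right) 4 = 40526 - -3 = 40526 + 3 = 40529$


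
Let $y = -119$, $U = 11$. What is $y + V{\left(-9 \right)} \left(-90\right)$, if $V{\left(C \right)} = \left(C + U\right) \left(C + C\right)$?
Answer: $3121$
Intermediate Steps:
$V{\left(C \right)} = 2 C \left(11 + C\right)$ ($V{\left(C \right)} = \left(C + 11\right) \left(C + C\right) = \left(11 + C\right) 2 C = 2 C \left(11 + C\right)$)
$y + V{\left(-9 \right)} \left(-90\right) = -119 + 2 \left(-9\right) \left(11 - 9\right) \left(-90\right) = -119 + 2 \left(-9\right) 2 \left(-90\right) = -119 - -3240 = -119 + 3240 = 3121$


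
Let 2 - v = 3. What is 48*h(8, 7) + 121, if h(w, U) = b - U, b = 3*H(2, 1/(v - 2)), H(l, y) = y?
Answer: -263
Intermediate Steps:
v = -1 (v = 2 - 1*3 = 2 - 3 = -1)
b = -1 (b = 3/(-1 - 2) = 3/(-3) = 3*(-1/3) = -1)
h(w, U) = -1 - U
48*h(8, 7) + 121 = 48*(-1 - 1*7) + 121 = 48*(-1 - 7) + 121 = 48*(-8) + 121 = -384 + 121 = -263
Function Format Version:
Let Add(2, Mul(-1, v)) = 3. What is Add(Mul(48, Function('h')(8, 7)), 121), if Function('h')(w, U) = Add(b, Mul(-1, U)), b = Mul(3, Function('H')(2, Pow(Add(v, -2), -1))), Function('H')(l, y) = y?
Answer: -263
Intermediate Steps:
v = -1 (v = Add(2, Mul(-1, 3)) = Add(2, -3) = -1)
b = -1 (b = Mul(3, Pow(Add(-1, -2), -1)) = Mul(3, Pow(-3, -1)) = Mul(3, Rational(-1, 3)) = -1)
Function('h')(w, U) = Add(-1, Mul(-1, U))
Add(Mul(48, Function('h')(8, 7)), 121) = Add(Mul(48, Add(-1, Mul(-1, 7))), 121) = Add(Mul(48, Add(-1, -7)), 121) = Add(Mul(48, -8), 121) = Add(-384, 121) = -263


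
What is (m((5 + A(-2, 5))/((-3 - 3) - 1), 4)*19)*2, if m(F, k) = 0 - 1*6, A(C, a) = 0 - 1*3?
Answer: -228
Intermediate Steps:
A(C, a) = -3 (A(C, a) = 0 - 3 = -3)
m(F, k) = -6 (m(F, k) = 0 - 6 = -6)
(m((5 + A(-2, 5))/((-3 - 3) - 1), 4)*19)*2 = -6*19*2 = -114*2 = -228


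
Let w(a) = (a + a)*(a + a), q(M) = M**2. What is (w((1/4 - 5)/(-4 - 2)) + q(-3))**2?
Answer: 2745649/20736 ≈ 132.41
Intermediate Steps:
w(a) = 4*a**2 (w(a) = (2*a)*(2*a) = 4*a**2)
(w((1/4 - 5)/(-4 - 2)) + q(-3))**2 = (4*((1/4 - 5)/(-4 - 2))**2 + (-3)**2)**2 = (4*((1/4 - 5)/(-6))**2 + 9)**2 = (4*(-19/4*(-1/6))**2 + 9)**2 = (4*(19/24)**2 + 9)**2 = (4*(361/576) + 9)**2 = (361/144 + 9)**2 = (1657/144)**2 = 2745649/20736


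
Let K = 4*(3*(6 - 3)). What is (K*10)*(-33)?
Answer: -11880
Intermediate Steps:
K = 36 (K = 4*(3*3) = 4*9 = 36)
(K*10)*(-33) = (36*10)*(-33) = 360*(-33) = -11880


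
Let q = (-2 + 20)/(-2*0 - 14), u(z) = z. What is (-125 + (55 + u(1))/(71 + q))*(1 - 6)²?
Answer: -189400/61 ≈ -3104.9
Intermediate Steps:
q = -9/7 (q = 18/(0 - 14) = 18/(-14) = 18*(-1/14) = -9/7 ≈ -1.2857)
(-125 + (55 + u(1))/(71 + q))*(1 - 6)² = (-125 + (55 + 1)/(71 - 9/7))*(1 - 6)² = (-125 + 56/(488/7))*(-5)² = (-125 + 56*(7/488))*25 = (-125 + 49/61)*25 = -7576/61*25 = -189400/61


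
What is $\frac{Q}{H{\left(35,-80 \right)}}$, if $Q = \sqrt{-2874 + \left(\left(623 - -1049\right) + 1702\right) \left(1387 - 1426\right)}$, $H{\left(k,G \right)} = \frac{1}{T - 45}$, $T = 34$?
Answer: $- 198 i \sqrt{415} \approx - 4033.6 i$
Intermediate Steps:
$H{\left(k,G \right)} = - \frac{1}{11}$ ($H{\left(k,G \right)} = \frac{1}{34 - 45} = \frac{1}{-11} = - \frac{1}{11}$)
$Q = 18 i \sqrt{415}$ ($Q = \sqrt{-2874 + \left(\left(623 + 1049\right) + 1702\right) \left(-39\right)} = \sqrt{-2874 + \left(1672 + 1702\right) \left(-39\right)} = \sqrt{-2874 + 3374 \left(-39\right)} = \sqrt{-2874 - 131586} = \sqrt{-134460} = 18 i \sqrt{415} \approx 366.69 i$)
$\frac{Q}{H{\left(35,-80 \right)}} = \frac{18 i \sqrt{415}}{- \frac{1}{11}} = 18 i \sqrt{415} \left(-11\right) = - 198 i \sqrt{415}$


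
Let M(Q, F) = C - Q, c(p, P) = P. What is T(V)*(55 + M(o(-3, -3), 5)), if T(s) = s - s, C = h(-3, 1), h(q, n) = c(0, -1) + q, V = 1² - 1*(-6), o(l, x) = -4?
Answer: 0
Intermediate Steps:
V = 7 (V = 1 + 6 = 7)
h(q, n) = -1 + q
C = -4 (C = -1 - 3 = -4)
M(Q, F) = -4 - Q
T(s) = 0
T(V)*(55 + M(o(-3, -3), 5)) = 0*(55 + (-4 - 1*(-4))) = 0*(55 + (-4 + 4)) = 0*(55 + 0) = 0*55 = 0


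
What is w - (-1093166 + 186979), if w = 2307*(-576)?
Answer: -422645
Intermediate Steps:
w = -1328832
w - (-1093166 + 186979) = -1328832 - (-1093166 + 186979) = -1328832 - 1*(-906187) = -1328832 + 906187 = -422645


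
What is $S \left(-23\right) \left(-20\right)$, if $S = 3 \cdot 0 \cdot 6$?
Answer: $0$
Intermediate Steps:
$S = 0$ ($S = 0 \cdot 6 = 0$)
$S \left(-23\right) \left(-20\right) = 0 \left(-23\right) \left(-20\right) = 0 \left(-20\right) = 0$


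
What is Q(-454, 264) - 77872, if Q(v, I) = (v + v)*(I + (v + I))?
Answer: -145064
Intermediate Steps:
Q(v, I) = 2*v*(v + 2*I) (Q(v, I) = (2*v)*(I + (I + v)) = (2*v)*(v + 2*I) = 2*v*(v + 2*I))
Q(-454, 264) - 77872 = 2*(-454)*(-454 + 2*264) - 77872 = 2*(-454)*(-454 + 528) - 77872 = 2*(-454)*74 - 77872 = -67192 - 77872 = -145064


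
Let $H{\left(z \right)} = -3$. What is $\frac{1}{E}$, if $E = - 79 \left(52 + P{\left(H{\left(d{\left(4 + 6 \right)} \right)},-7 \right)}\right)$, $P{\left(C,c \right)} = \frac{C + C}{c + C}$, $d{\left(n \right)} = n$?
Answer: $- \frac{5}{20777} \approx -0.00024065$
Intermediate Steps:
$P{\left(C,c \right)} = \frac{2 C}{C + c}$
$E = - \frac{20777}{5}$ ($E = - 79 \left(52 + 2 \left(-3\right) \frac{1}{-3 - 7}\right) = - 79 \left(52 + 2 \left(-3\right) \frac{1}{-10}\right) = - 79 \left(52 + 2 \left(-3\right) \left(- \frac{1}{10}\right)\right) = - 79 \left(52 + \frac{3}{5}\right) = \left(-79\right) \frac{263}{5} = - \frac{20777}{5} \approx -4155.4$)
$\frac{1}{E} = \frac{1}{- \frac{20777}{5}} = - \frac{5}{20777}$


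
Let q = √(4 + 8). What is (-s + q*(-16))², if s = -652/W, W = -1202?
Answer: 1109715748/361201 + 20864*√3/601 ≈ 3132.4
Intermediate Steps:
s = 326/601 (s = -652/(-1202) = -652*(-1/1202) = 326/601 ≈ 0.54243)
q = 2*√3 (q = √12 = 2*√3 ≈ 3.4641)
(-s + q*(-16))² = (-1*326/601 + (2*√3)*(-16))² = (-326/601 - 32*√3)²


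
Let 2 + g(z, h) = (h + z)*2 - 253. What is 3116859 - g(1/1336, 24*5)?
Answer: 2082071831/668 ≈ 3.1169e+6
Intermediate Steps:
g(z, h) = -255 + 2*h + 2*z (g(z, h) = -2 + ((h + z)*2 - 253) = -2 + ((2*h + 2*z) - 253) = -2 + (-253 + 2*h + 2*z) = -255 + 2*h + 2*z)
3116859 - g(1/1336, 24*5) = 3116859 - (-255 + 2*(24*5) + 2/1336) = 3116859 - (-255 + 2*120 + 2*(1/1336)) = 3116859 - (-255 + 240 + 1/668) = 3116859 - 1*(-10019/668) = 3116859 + 10019/668 = 2082071831/668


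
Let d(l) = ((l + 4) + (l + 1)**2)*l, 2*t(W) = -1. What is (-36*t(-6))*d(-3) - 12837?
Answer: -13107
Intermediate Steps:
t(W) = -1/2 (t(W) = (1/2)*(-1) = -1/2)
d(l) = l*(4 + l + (1 + l)**2) (d(l) = ((4 + l) + (1 + l)**2)*l = (4 + l + (1 + l)**2)*l = l*(4 + l + (1 + l)**2))
(-36*t(-6))*d(-3) - 12837 = (-36*(-1/2))*(-3*(4 - 3 + (1 - 3)**2)) - 12837 = 18*(-3*(4 - 3 + (-2)**2)) - 12837 = 18*(-3*(4 - 3 + 4)) - 12837 = 18*(-3*5) - 12837 = 18*(-15) - 12837 = -270 - 12837 = -13107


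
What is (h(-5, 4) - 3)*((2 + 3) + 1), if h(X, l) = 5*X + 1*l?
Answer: -144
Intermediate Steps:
h(X, l) = l + 5*X (h(X, l) = 5*X + l = l + 5*X)
(h(-5, 4) - 3)*((2 + 3) + 1) = ((4 + 5*(-5)) - 3)*((2 + 3) + 1) = ((4 - 25) - 3)*(5 + 1) = (-21 - 3)*6 = -24*6 = -144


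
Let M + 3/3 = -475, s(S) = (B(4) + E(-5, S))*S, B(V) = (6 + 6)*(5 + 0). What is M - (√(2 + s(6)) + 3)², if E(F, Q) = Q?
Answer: -883 - 6*√398 ≈ -1002.7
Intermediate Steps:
B(V) = 60 (B(V) = 12*5 = 60)
s(S) = S*(60 + S) (s(S) = (60 + S)*S = S*(60 + S))
M = -476 (M = -1 - 475 = -476)
M - (√(2 + s(6)) + 3)² = -476 - (√(2 + 6*(60 + 6)) + 3)² = -476 - (√(2 + 6*66) + 3)² = -476 - (√(2 + 396) + 3)² = -476 - (√398 + 3)² = -476 - (3 + √398)²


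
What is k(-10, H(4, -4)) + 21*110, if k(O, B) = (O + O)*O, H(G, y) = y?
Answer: 2510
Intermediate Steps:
k(O, B) = 2*O² (k(O, B) = (2*O)*O = 2*O²)
k(-10, H(4, -4)) + 21*110 = 2*(-10)² + 21*110 = 2*100 + 2310 = 200 + 2310 = 2510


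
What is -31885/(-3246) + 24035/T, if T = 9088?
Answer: 183894245/14749824 ≈ 12.468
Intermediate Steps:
-31885/(-3246) + 24035/T = -31885/(-3246) + 24035/9088 = -31885*(-1/3246) + 24035*(1/9088) = 31885/3246 + 24035/9088 = 183894245/14749824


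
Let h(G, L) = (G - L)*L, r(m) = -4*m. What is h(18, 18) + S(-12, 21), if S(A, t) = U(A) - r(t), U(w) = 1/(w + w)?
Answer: 2015/24 ≈ 83.958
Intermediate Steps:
U(w) = 1/(2*w)
h(G, L) = L*(G - L)
S(A, t) = 1/(2*A) + 4*t (S(A, t) = 1/(2*A) - (-4)*t = 1/(2*A) + 4*t)
h(18, 18) + S(-12, 21) = 18*(18 - 1*18) + ((½)/(-12) + 4*21) = 18*(18 - 18) + ((½)*(-1/12) + 84) = 18*0 + (-1/24 + 84) = 0 + 2015/24 = 2015/24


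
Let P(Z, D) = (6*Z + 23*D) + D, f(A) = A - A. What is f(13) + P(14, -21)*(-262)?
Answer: 110040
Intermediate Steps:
f(A) = 0
P(Z, D) = 6*Z + 24*D
f(13) + P(14, -21)*(-262) = 0 + (6*14 + 24*(-21))*(-262) = 0 + (84 - 504)*(-262) = 0 - 420*(-262) = 0 + 110040 = 110040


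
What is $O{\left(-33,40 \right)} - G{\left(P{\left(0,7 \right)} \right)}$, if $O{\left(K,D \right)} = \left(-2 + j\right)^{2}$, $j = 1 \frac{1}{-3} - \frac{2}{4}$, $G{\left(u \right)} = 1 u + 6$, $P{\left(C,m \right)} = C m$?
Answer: $\frac{73}{36} \approx 2.0278$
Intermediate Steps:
$G{\left(u \right)} = 6 + u$ ($G{\left(u \right)} = u + 6 = 6 + u$)
$j = - \frac{5}{6}$ ($j = 1 \left(- \frac{1}{3}\right) - \frac{1}{2} = - \frac{1}{3} - \frac{1}{2} = - \frac{5}{6} \approx -0.83333$)
$O{\left(K,D \right)} = \frac{289}{36}$ ($O{\left(K,D \right)} = \left(-2 - \frac{5}{6}\right)^{2} = \left(- \frac{17}{6}\right)^{2} = \frac{289}{36}$)
$O{\left(-33,40 \right)} - G{\left(P{\left(0,7 \right)} \right)} = \frac{289}{36} - \left(6 + 0 \cdot 7\right) = \frac{289}{36} - \left(6 + 0\right) = \frac{289}{36} - 6 = \frac{73}{36}$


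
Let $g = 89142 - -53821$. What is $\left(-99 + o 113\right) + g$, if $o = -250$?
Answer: $114614$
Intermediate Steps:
$g = 142963$ ($g = 89142 + 53821 = 142963$)
$\left(-99 + o 113\right) + g = \left(-99 - 28250\right) + 142963 = -28349 + 142963 = 114614$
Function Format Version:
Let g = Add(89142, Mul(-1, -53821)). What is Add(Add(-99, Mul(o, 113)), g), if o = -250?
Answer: 114614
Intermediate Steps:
g = 142963 (g = Add(89142, 53821) = 142963)
Add(Add(-99, Mul(o, 113)), g) = Add(Add(-99, Mul(-250, 113)), 142963) = Add(Add(-99, -28250), 142963) = Add(-28349, 142963) = 114614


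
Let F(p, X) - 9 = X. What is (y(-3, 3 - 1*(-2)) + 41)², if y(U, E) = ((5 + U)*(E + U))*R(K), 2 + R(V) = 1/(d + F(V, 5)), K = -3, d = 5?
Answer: 398161/361 ≈ 1102.9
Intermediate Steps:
F(p, X) = 9 + X
R(V) = -37/19 (R(V) = -2 + 1/(5 + (9 + 5)) = -2 + 1/(5 + 14) = -2 + 1/19 = -37/19)
y(U, E) = -37*(5 + U)*(E + U)/19 (y(U, E) = ((5 + U)*(E + U))*(-37/19) = -37*(5 + U)*(E + U)/19)
(y(-3, 3 - 1*(-2)) + 41)² = ((-185*(3 - 1*(-2))/19 - 185/19*(-3) - 37/19*(-3)² - 37/19*(3 - 1*(-2))*(-3)) + 41)² = ((-185*(3 + 2)/19 + 555/19 - 37/19*9 - 37/19*(3 + 2)*(-3)) + 41)² = ((-185/19*5 + 555/19 - 333/19 - 37/19*5*(-3)) + 41)² = ((-925/19 + 555/19 - 333/19 + 555/19) + 41)² = (-148/19 + 41)² = (631/19)² = 398161/361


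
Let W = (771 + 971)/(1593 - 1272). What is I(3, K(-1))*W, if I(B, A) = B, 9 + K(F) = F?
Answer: 1742/107 ≈ 16.280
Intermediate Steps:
K(F) = -9 + F
W = 1742/321 ≈ 5.4268
I(3, K(-1))*W = 3*(1742/321) = 1742/107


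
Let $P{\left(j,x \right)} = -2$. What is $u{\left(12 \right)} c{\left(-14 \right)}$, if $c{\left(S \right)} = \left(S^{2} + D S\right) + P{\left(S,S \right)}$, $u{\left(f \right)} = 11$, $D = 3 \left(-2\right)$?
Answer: $3058$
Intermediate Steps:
$D = -6$
$c{\left(S \right)} = -2 + S^{2} - 6 S$ ($c{\left(S \right)} = \left(S^{2} - 6 S\right) - 2 = -2 + S^{2} - 6 S$)
$u{\left(12 \right)} c{\left(-14 \right)} = 11 \left(-2 + \left(-14\right)^{2} - -84\right) = 11 \left(-2 + 196 + 84\right) = 11 \cdot 278 = 3058$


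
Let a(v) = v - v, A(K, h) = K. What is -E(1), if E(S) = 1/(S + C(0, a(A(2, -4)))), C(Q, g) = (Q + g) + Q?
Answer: -1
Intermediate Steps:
a(v) = 0
C(Q, g) = g + 2*Q
E(S) = 1/S (E(S) = 1/(S + (0 + 2*0)) = 1/(S + (0 + 0)) = 1/(S + 0) = 1/S)
-E(1) = -1/1 = -1*1 = -1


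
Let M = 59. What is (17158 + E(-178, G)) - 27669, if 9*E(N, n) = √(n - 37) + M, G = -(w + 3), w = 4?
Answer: -94540/9 + 2*I*√11/9 ≈ -10504.0 + 0.73703*I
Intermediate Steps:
G = -7 (G = -(4 + 3) = -1*7 = -7)
E(N, n) = 59/9 + √(-37 + n)/9 (E(N, n) = (√(n - 37) + 59)/9 = (√(-37 + n) + 59)/9 = (59 + √(-37 + n))/9 = 59/9 + √(-37 + n)/9)
(17158 + E(-178, G)) - 27669 = (17158 + (59/9 + √(-37 - 7)/9)) - 27669 = (17158 + (59/9 + √(-44)/9)) - 27669 = (17158 + (59/9 + (2*I*√11)/9)) - 27669 = (17158 + (59/9 + 2*I*√11/9)) - 27669 = (154481/9 + 2*I*√11/9) - 27669 = -94540/9 + 2*I*√11/9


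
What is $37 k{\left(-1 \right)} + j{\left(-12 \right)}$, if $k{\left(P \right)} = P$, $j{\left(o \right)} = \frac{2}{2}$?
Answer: $-36$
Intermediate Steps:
$j{\left(o \right)} = 1$ ($j{\left(o \right)} = 2 \cdot \frac{1}{2} = 1$)
$37 k{\left(-1 \right)} + j{\left(-12 \right)} = 37 \left(-1\right) + 1 = -37 + 1 = -36$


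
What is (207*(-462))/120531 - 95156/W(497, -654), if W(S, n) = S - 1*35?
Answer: -1918905124/9280887 ≈ -206.76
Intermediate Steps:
W(S, n) = -35 + S (W(S, n) = S - 35 = -35 + S)
(207*(-462))/120531 - 95156/W(497, -654) = (207*(-462))/120531 - 95156/(-35 + 497) = -95634*1/120531 - 95156/462 = -31878/40177 - 95156*1/462 = -31878/40177 - 47578/231 = -1918905124/9280887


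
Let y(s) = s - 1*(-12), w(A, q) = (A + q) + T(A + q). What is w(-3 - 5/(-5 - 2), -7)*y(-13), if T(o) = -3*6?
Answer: 191/7 ≈ 27.286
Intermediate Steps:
T(o) = -18
w(A, q) = -18 + A + q (w(A, q) = (A + q) - 18 = -18 + A + q)
y(s) = 12 + s (y(s) = s + 12 = 12 + s)
w(-3 - 5/(-5 - 2), -7)*y(-13) = (-18 + (-3 - 5/(-5 - 2)) - 7)*(12 - 13) = (-18 + (-3 - 5/(-7)) - 7)*(-1) = (-18 + (-3 - 5*(-⅐)) - 7)*(-1) = (-18 + (-3 + 5/7) - 7)*(-1) = (-18 - 16/7 - 7)*(-1) = -191/7*(-1) = 191/7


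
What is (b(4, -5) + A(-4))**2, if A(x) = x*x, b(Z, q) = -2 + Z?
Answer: 324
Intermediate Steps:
A(x) = x**2
(b(4, -5) + A(-4))**2 = ((-2 + 4) + (-4)**2)**2 = (2 + 16)**2 = 18**2 = 324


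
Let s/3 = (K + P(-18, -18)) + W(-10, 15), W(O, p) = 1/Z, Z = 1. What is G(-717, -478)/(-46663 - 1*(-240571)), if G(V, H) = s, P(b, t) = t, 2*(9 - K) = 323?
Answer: -3/1144 ≈ -0.0026224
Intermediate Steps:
K = -305/2 (K = 9 - ½*323 = 9 - 323/2 = -305/2 ≈ -152.50)
W(O, p) = 1 (W(O, p) = 1/1 = 1)
s = -1017/2 (s = 3*((-305/2 - 18) + 1) = 3*(-341/2 + 1) = 3*(-339/2) = -1017/2 ≈ -508.50)
G(V, H) = -1017/2
G(-717, -478)/(-46663 - 1*(-240571)) = -1017/(2*(-46663 - 1*(-240571))) = -1017/(2*(-46663 + 240571)) = -1017/2/193908 = -1017/2*1/193908 = -3/1144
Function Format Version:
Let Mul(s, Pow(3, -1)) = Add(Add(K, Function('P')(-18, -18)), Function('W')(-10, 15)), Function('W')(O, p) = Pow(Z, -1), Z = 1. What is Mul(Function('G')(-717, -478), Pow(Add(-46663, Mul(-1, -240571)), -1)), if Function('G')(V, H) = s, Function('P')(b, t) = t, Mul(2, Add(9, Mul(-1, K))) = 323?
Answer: Rational(-3, 1144) ≈ -0.0026224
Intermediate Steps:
K = Rational(-305, 2) (K = Add(9, Mul(Rational(-1, 2), 323)) = Add(9, Rational(-323, 2)) = Rational(-305, 2) ≈ -152.50)
Function('W')(O, p) = 1 (Function('W')(O, p) = Pow(1, -1) = 1)
s = Rational(-1017, 2) (s = Mul(3, Add(Add(Rational(-305, 2), -18), 1)) = Mul(3, Add(Rational(-341, 2), 1)) = Mul(3, Rational(-339, 2)) = Rational(-1017, 2) ≈ -508.50)
Function('G')(V, H) = Rational(-1017, 2)
Mul(Function('G')(-717, -478), Pow(Add(-46663, Mul(-1, -240571)), -1)) = Mul(Rational(-1017, 2), Pow(Add(-46663, Mul(-1, -240571)), -1)) = Mul(Rational(-1017, 2), Pow(Add(-46663, 240571), -1)) = Mul(Rational(-1017, 2), Pow(193908, -1)) = Mul(Rational(-1017, 2), Rational(1, 193908)) = Rational(-3, 1144)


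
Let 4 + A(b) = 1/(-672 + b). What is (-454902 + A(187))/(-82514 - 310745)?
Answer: 220629411/190730615 ≈ 1.1568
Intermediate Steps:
A(b) = -4 + 1/(-672 + b)
(-454902 + A(187))/(-82514 - 310745) = (-454902 + (2689 - 4*187)/(-672 + 187))/(-82514 - 310745) = (-454902 + (2689 - 748)/(-485))/(-393259) = (-454902 - 1/485*1941)*(-1/393259) = (-454902 - 1941/485)*(-1/393259) = -220629411/485*(-1/393259) = 220629411/190730615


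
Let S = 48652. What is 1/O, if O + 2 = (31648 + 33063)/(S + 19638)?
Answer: -68290/71869 ≈ -0.95020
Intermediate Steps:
O = -71869/68290 (O = -2 + (31648 + 33063)/(48652 + 19638) = -2 + 64711/68290 = -71869/68290 ≈ -1.0524)
1/O = 1/(-71869/68290) = -68290/71869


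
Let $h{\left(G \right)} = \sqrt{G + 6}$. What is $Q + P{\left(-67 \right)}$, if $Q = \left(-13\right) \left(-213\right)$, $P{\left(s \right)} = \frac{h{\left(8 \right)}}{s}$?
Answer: $2769 - \frac{\sqrt{14}}{67} \approx 2768.9$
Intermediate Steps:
$h{\left(G \right)} = \sqrt{6 + G}$
$P{\left(s \right)} = \frac{\sqrt{14}}{s}$ ($P{\left(s \right)} = \frac{\sqrt{6 + 8}}{s} = \frac{\sqrt{14}}{s}$)
$Q = 2769$
$Q + P{\left(-67 \right)} = 2769 + \frac{\sqrt{14}}{-67} = 2769 + \sqrt{14} \left(- \frac{1}{67}\right) = 2769 - \frac{\sqrt{14}}{67}$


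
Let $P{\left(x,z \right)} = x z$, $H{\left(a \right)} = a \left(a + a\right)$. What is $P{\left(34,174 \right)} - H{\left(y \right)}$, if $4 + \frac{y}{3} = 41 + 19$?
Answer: $-50532$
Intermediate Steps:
$y = 168$ ($y = -12 + 3 \left(41 + 19\right) = -12 + 3 \cdot 60 = -12 + 180 = 168$)
$H{\left(a \right)} = 2 a^{2}$ ($H{\left(a \right)} = a 2 a = 2 a^{2}$)
$P{\left(34,174 \right)} - H{\left(y \right)} = 34 \cdot 174 - 2 \cdot 168^{2} = 5916 - 2 \cdot 28224 = 5916 - 56448 = -50532$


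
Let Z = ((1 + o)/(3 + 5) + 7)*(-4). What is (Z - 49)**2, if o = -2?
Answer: 23409/4 ≈ 5852.3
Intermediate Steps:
Z = -55/2 (Z = ((1 - 2)/(3 + 5) + 7)*(-4) = (-1/8 + 7)*(-4) = (55/8)*(-4) = -55/2 ≈ -27.500)
(Z - 49)**2 = (-55/2 - 49)**2 = (-153/2)**2 = 23409/4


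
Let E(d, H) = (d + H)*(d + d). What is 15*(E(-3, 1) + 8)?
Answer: 300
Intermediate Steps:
E(d, H) = 2*d*(H + d) (E(d, H) = (H + d)*(2*d) = 2*d*(H + d))
15*(E(-3, 1) + 8) = 15*(2*(-3)*(1 - 3) + 8) = 15*(2*(-3)*(-2) + 8) = 15*(12 + 8) = 15*20 = 300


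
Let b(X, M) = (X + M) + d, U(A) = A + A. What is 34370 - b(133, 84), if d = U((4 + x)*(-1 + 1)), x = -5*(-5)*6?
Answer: 34153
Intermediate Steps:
x = 150 (x = 25*6 = 150)
U(A) = 2*A
d = 0 (d = 2*((4 + 150)*(-1 + 1)) = 2*(154*0) = 2*0 = 0)
b(X, M) = M + X (b(X, M) = (X + M) + 0 = (M + X) + 0 = M + X)
34370 - b(133, 84) = 34370 - (84 + 133) = 34370 - 1*217 = 34370 - 217 = 34153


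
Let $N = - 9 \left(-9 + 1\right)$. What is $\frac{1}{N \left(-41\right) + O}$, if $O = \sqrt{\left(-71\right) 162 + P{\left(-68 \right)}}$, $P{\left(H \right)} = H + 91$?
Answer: $- \frac{2952}{8725783} - \frac{i \sqrt{11479}}{8725783} \approx -0.00033831 - 1.2279 \cdot 10^{-5} i$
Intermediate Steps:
$P{\left(H \right)} = 91 + H$
$N = 72$ ($N = \left(-9\right) \left(-8\right) = 72$)
$O = i \sqrt{11479}$ ($O = \sqrt{\left(-71\right) 162 + \left(91 - 68\right)} = \sqrt{-11502 + 23} = \sqrt{-11479} = i \sqrt{11479} \approx 107.14 i$)
$\frac{1}{N \left(-41\right) + O} = \frac{1}{72 \left(-41\right) + i \sqrt{11479}} = \frac{1}{-2952 + i \sqrt{11479}}$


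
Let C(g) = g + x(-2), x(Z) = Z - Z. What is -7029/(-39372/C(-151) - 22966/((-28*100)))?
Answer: -1485930600/56854733 ≈ -26.136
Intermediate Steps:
x(Z) = 0
C(g) = g (C(g) = g + 0 = g)
-7029/(-39372/C(-151) - 22966/((-28*100))) = -7029/(-39372/(-151) - 22966/((-28*100))) = -7029/(-39372*(-1/151) - 22966/(-2800)) = -7029/(39372/151 - 22966*(-1/2800)) = -7029/(39372/151 + 11483/1400) = -7029/56854733/211400 = -7029*211400/56854733 = -1485930600/56854733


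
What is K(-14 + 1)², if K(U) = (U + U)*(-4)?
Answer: 10816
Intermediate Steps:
K(U) = -8*U (K(U) = (2*U)*(-4) = -8*U)
K(-14 + 1)² = (-8*(-14 + 1))² = (-8*(-13))² = 104² = 10816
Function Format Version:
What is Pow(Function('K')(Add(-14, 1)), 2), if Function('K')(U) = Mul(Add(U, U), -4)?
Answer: 10816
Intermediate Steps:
Function('K')(U) = Mul(-8, U) (Function('K')(U) = Mul(Mul(2, U), -4) = Mul(-8, U))
Pow(Function('K')(Add(-14, 1)), 2) = Pow(Mul(-8, Add(-14, 1)), 2) = Pow(Mul(-8, -13), 2) = Pow(104, 2) = 10816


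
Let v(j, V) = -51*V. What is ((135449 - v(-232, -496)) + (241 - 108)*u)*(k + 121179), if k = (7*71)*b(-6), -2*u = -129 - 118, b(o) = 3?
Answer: 15527384595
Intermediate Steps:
u = 247/2 (u = -(-129 - 118)/2 = -1/2*(-247) = 247/2 ≈ 123.50)
k = 1491 (k = (7*71)*3 = 497*3 = 1491)
((135449 - v(-232, -496)) + (241 - 108)*u)*(k + 121179) = ((135449 - (-51)*(-496)) + (241 - 108)*(247/2))*(1491 + 121179) = ((135449 - 1*25296) + 133*(247/2))*122670 = ((135449 - 25296) + 32851/2)*122670 = (110153 + 32851/2)*122670 = (253157/2)*122670 = 15527384595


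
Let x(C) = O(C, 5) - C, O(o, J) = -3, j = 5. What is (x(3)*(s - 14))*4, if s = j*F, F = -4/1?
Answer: 816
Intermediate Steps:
F = -4 (F = -4*1 = -4)
s = -20 (s = 5*(-4) = -20)
x(C) = -3 - C
(x(3)*(s - 14))*4 = ((-3 - 1*3)*(-20 - 14))*4 = ((-3 - 3)*(-34))*4 = -6*(-34)*4 = 204*4 = 816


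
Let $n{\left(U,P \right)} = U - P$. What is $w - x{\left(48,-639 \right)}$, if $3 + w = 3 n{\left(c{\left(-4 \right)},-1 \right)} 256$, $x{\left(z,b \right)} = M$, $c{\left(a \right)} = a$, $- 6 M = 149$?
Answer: $- \frac{13693}{6} \approx -2282.2$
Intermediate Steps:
$M = - \frac{149}{6}$ ($M = \left(- \frac{1}{6}\right) 149 = - \frac{149}{6} \approx -24.833$)
$x{\left(z,b \right)} = - \frac{149}{6}$
$w = -2307$ ($w = -3 + 3 \left(-4 - -1\right) 256 = -3 + 3 \left(-4 + 1\right) 256 = -3 + 3 \left(-3\right) 256 = -3 - 2304 = -2307$)
$w - x{\left(48,-639 \right)} = -2307 - - \frac{149}{6} = -2307 + \frac{149}{6} = - \frac{13693}{6}$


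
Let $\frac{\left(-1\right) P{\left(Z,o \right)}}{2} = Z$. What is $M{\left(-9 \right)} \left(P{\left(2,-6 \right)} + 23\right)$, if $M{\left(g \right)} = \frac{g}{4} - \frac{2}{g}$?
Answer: $- \frac{1387}{36} \approx -38.528$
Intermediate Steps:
$P{\left(Z,o \right)} = - 2 Z$
$M{\left(g \right)} = - \frac{2}{g} + \frac{g}{4}$ ($M{\left(g \right)} = g \frac{1}{4} - \frac{2}{g} = \frac{g}{4} - \frac{2}{g} = - \frac{2}{g} + \frac{g}{4}$)
$M{\left(-9 \right)} \left(P{\left(2,-6 \right)} + 23\right) = \left(- \frac{2}{-9} + \frac{1}{4} \left(-9\right)\right) \left(\left(-2\right) 2 + 23\right) = \left(\left(-2\right) \left(- \frac{1}{9}\right) - \frac{9}{4}\right) \left(-4 + 23\right) = \left(\frac{2}{9} - \frac{9}{4}\right) 19 = \left(- \frac{73}{36}\right) 19 = - \frac{1387}{36}$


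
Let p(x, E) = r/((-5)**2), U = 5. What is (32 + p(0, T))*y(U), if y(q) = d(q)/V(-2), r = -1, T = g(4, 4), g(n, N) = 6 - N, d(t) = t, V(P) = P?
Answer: -799/10 ≈ -79.900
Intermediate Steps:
T = 2 (T = 6 - 1*4 = 6 - 4 = 2)
y(q) = -q/2 (y(q) = q/(-2) = q*(-1/2) = -q/2)
p(x, E) = -1/25 (p(x, E) = -1/((-5)**2) = -1/25)
(32 + p(0, T))*y(U) = (32 - 1/25)*(-1/2*5) = (799/25)*(-5/2) = -799/10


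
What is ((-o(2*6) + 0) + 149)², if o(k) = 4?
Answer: 21025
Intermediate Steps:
((-o(2*6) + 0) + 149)² = ((-1*4 + 0) + 149)² = ((-4 + 0) + 149)² = (-4 + 149)² = 145² = 21025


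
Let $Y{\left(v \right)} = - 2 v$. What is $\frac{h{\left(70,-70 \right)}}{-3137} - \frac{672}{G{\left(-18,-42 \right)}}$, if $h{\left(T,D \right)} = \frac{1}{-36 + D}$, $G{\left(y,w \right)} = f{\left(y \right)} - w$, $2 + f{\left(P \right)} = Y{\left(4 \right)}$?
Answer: $- \frac{6982961}{332522} \approx -21.0$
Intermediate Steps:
$f{\left(P \right)} = -10$ ($f{\left(P \right)} = -2 - 8 = -10$)
$G{\left(y,w \right)} = -10 - w$
$\frac{h{\left(70,-70 \right)}}{-3137} - \frac{672}{G{\left(-18,-42 \right)}} = \frac{1}{\left(-36 - 70\right) \left(-3137\right)} - \frac{672}{-10 - -42} = \frac{1}{-106} \left(- \frac{1}{3137}\right) - \frac{672}{-10 + 42} = \left(- \frac{1}{106}\right) \left(- \frac{1}{3137}\right) - \frac{672}{32} = \frac{1}{332522} - 21 = - \frac{6982961}{332522}$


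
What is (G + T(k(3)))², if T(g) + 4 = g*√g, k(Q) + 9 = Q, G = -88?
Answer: 8248 + 1104*I*√6 ≈ 8248.0 + 2704.2*I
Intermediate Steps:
k(Q) = -9 + Q
T(g) = -4 + g^(3/2) (T(g) = -4 + g*√g = -4 + g^(3/2))
(G + T(k(3)))² = (-88 + (-4 + (-9 + 3)^(3/2)))² = (-88 + (-4 + (-6)^(3/2)))² = (-88 + (-4 - 6*I*√6))² = (-92 - 6*I*√6)²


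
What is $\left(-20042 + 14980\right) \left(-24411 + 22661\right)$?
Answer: $8858500$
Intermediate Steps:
$\left(-20042 + 14980\right) \left(-24411 + 22661\right) = \left(-5062\right) \left(-1750\right) = 8858500$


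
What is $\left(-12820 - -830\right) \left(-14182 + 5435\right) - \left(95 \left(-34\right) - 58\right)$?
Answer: $104879818$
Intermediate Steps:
$\left(-12820 - -830\right) \left(-14182 + 5435\right) - \left(95 \left(-34\right) - 58\right) = \left(-12820 + 830\right) \left(-8747\right) - \left(-3230 - 58\right) = \left(-11990\right) \left(-8747\right) - -3288 = 104876530 + 3288 = 104879818$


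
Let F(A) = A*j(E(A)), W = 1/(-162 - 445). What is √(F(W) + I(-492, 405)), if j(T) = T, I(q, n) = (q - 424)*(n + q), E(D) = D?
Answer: √29362437709/607 ≈ 282.30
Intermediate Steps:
I(q, n) = (-424 + q)*(n + q)
W = -1/607 (W = 1/(-607) = -1/607 ≈ -0.0016474)
F(A) = A² (F(A) = A*A = A²)
√(F(W) + I(-492, 405)) = √((-1/607)² + ((-492)² - 424*405 - 424*(-492) + 405*(-492))) = √(1/368449 + (242064 - 171720 + 208608 - 199260)) = √(1/368449 + 79692) = √(29362437709/368449) = √29362437709/607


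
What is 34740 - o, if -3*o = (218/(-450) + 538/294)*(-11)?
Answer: 1148862326/33075 ≈ 34735.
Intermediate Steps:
o = 163174/33075 (o = -(218/(-450) + 538/294)*(-11)/3 = -(218*(-1/450) + 538*(1/294))*(-11)/3 = -(-109/225 + 269/147)*(-11)/3 = -14834*(-11)/33075 = -⅓*(-163174/11025) = 163174/33075 ≈ 4.9335)
34740 - o = 34740 - 1*163174/33075 = 34740 - 163174/33075 = 1148862326/33075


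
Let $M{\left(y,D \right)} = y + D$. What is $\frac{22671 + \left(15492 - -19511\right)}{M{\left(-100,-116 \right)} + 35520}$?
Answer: $\frac{28837}{17652} \approx 1.6336$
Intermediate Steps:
$M{\left(y,D \right)} = D + y$
$\frac{22671 + \left(15492 - -19511\right)}{M{\left(-100,-116 \right)} + 35520} = \frac{22671 + \left(15492 - -19511\right)}{\left(-116 - 100\right) + 35520} = \frac{22671 + \left(15492 + 19511\right)}{-216 + 35520} = \frac{22671 + 35003}{35304} = 57674 \cdot \frac{1}{35304} = \frac{28837}{17652}$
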